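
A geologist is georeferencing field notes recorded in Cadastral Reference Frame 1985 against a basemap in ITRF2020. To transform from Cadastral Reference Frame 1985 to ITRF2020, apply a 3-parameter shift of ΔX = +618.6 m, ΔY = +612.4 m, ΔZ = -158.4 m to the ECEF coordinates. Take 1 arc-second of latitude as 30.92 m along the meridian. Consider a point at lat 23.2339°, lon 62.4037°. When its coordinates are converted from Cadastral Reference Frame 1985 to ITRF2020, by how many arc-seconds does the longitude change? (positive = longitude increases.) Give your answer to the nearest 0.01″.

Δλ = -9.31″

sin φ = 0.394486, cos φ = 0.918902, sin λ = 0.886233, cos λ = 0.463239.
East component: ΔE = −sin λ·ΔX + cos λ·ΔY = −(0.886233)(618.6) + (0.463239)(612.4) = -264.54 m.
1° of latitude spans 3600 × 30.92 = 111312 m; at latitude φ, 1° of longitude spans that × cos φ = 102284.8 m, so Δλ = -264.54 / 102284.8 × 3600 = -9.311″.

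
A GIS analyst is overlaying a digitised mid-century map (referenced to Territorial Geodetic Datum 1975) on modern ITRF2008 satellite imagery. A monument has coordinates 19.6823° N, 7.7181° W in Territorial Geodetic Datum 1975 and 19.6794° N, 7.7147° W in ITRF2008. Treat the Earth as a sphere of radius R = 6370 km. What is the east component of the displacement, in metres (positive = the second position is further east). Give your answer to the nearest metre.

ΔE = 356 m

Δφ = 19.6794° − 19.6823° = -0.0029°; Δλ = -7.7147° − -7.7181° = +0.0034°.
1° along a meridian = πR/180 = 111177 m.
ΔN = Δφ × 111177 = -322.4 m; ΔE = Δλ × 111177 × cos(19.6823°) = +0.0034 × 111177 × 0.941575 = 355.9 m.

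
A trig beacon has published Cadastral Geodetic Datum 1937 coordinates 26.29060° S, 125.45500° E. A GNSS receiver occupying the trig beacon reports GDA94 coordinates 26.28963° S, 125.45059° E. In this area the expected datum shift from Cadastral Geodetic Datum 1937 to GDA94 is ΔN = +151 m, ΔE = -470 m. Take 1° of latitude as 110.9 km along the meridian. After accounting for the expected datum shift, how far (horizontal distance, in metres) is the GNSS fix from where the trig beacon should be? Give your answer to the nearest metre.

54 m

Observed coordinate differences: Δφ = +0.00097°, Δλ = -0.00441°.
Converting to metres (1° lat = 110900 m, cos φ = 0.896559): observed ΔN = 107.6 m, observed ΔE = -438.5 m.
Subtracting the expected shift leaves a residual of 107.6 − (151) = -43.4 m north and -438.5 − (-470) = 31.5 m east.
Residual distance = √((-43.4)² + 31.5²) = 53.7 m.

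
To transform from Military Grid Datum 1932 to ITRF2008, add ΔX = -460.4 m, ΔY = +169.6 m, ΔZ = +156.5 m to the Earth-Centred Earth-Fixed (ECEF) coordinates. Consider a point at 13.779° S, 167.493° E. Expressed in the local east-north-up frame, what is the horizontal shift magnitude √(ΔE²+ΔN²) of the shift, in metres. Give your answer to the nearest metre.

276 m

At φ = -13.779°, λ = 167.493°: sin φ = -0.238178, cos φ = 0.971222, sin λ = 0.216559, cos λ = -0.976270.
ΔE = −sin λ·ΔX + cos λ·ΔY = −(0.216559)·(-460.4) + (-0.976270)·(169.6) = -65.87 m.
ΔN = −sin φ cos λ·ΔX − sin φ sin λ·ΔY + cos φ·ΔZ = −(-0.238178)(-0.976270)(-460.4) − (-0.238178)(0.216559)(169.6) + (0.971222)(156.5) = 267.80 m.
Horizontal magnitude = √(ΔE² + ΔN²) = √((-65.87)² + 267.80²) = 275.78 m.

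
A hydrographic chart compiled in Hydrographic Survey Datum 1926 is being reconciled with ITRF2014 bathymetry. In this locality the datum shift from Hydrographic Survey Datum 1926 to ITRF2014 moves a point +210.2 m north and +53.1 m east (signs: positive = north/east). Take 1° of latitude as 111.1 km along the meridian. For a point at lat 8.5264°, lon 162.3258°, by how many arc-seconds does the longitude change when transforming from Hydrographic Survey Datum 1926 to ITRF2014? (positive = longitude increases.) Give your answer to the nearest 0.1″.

Δλ = 1.7″

At latitude 8.5264°, cos φ = 0.988948.
1° of longitude at this latitude = 111.1 × cos φ = 109.87 km, so Δλ = 53.1 / 109872.1 = 0.0004833° = 1.740″.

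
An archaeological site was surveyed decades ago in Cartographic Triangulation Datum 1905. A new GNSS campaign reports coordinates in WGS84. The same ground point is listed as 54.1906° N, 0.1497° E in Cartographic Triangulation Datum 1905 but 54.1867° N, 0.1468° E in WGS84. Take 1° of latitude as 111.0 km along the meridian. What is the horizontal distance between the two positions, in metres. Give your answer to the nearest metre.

472 m

Δφ = 54.1867° − 54.1906° = -0.0039°; Δλ = 0.1468° − 0.1497° = -0.0029°.
ΔN = Δφ × 111000 = -432.9 m; ΔE = Δλ × 111000 × cos(54.1906°) = -0.0029 × 111000 × 0.585091 = -188.3 m.
Distance = √(ΔE² + ΔN²) = √((-188.3)² + (-432.9)²) = 472.1 m.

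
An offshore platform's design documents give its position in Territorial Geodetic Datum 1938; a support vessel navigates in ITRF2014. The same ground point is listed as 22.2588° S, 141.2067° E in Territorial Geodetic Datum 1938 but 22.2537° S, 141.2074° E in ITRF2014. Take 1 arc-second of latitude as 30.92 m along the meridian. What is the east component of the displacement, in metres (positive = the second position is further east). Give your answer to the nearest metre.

ΔE = 72 m

Δφ = -22.2537° − -22.2588° = +0.0051°; Δλ = 141.2074° − 141.2067° = +0.0007°.
1° of latitude = 3600 × 30.92 = 111312 m.
ΔN = Δφ × 111312 = 567.7 m; ΔE = Δλ × 111312 × cos(-22.2588°) = +0.0007 × 111312 × 0.925482 = 72.1 m.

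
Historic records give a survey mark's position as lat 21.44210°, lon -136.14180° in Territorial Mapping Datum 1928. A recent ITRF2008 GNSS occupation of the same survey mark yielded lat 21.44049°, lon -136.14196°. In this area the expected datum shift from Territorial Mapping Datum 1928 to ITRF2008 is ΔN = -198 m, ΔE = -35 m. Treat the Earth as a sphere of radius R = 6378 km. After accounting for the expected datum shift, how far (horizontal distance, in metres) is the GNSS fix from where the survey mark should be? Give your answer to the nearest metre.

Observed coordinate differences: Δφ = -0.00161°, Δλ = -0.00016°.
Converting to metres (1° lat = 111317 m, cos φ = 0.930787): observed ΔN = -179.2 m, observed ΔE = -16.6 m.
Subtracting the expected shift leaves a residual of -179.2 − (-198) = 18.8 m north and -16.6 − (-35) = 18.4 m east.
Residual distance = √(18.8² + 18.4²) = 26.3 m.

26 m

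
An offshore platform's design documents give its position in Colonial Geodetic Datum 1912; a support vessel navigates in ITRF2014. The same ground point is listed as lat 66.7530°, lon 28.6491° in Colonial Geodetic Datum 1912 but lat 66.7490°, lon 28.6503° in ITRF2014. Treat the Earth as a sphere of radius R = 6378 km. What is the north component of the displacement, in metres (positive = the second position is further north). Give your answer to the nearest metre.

ΔN = -445 m

Δφ = 66.7490° − 66.7530° = -0.0040°; Δλ = 28.6503° − 28.6491° = +0.0012°.
1° along a meridian = πR/180 = 111317 m.
ΔN = Δφ × 111317 = -445.3 m; ΔE = Δλ × 111317 × cos(66.7530°) = +0.0012 × 111317 × 0.394696 = 52.7 m.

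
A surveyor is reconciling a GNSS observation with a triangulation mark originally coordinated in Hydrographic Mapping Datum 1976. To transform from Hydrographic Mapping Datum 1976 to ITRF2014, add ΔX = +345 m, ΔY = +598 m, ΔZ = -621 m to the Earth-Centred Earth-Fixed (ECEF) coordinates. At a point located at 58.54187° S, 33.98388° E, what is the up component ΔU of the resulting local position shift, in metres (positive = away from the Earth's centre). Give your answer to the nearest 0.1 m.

At φ = -58.54187°, λ = 33.98388°: sin φ = -0.853022, cos φ = 0.521875, sin λ = 0.558960, cos λ = 0.829195.
ΔU = cos φ cos λ·ΔX + cos φ sin λ·ΔY + sin φ·ΔZ = (0.521875)(0.829195)(345) + (0.521875)(0.558960)(598) + (-0.853022)(-621) = 853.46 m.

ΔU = 853.5 m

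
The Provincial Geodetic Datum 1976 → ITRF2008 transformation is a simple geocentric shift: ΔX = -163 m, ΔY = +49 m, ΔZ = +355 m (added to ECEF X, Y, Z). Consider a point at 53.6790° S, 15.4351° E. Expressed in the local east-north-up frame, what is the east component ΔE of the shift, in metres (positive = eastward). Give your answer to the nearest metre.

ΔE = 91 m

The local east axis at (φ, λ) is (−sin λ, cos λ, 0), so ΔE = −sin(15.4351°)·(-163) + cos(15.4351°)·49 = 90.61 m.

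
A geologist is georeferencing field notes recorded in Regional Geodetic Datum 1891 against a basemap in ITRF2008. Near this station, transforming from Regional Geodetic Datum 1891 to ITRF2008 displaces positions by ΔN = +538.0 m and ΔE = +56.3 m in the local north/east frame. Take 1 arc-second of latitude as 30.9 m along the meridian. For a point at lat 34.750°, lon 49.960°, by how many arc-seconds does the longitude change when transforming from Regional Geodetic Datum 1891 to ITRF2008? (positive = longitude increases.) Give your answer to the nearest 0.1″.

At latitude 34.750°, cos φ = 0.821647.
1″ of longitude at this latitude = 30.90 × cos φ = 25.3889 m, so Δλ = 56.3 / 25.3889 = 2.218″.

Δλ = 2.2″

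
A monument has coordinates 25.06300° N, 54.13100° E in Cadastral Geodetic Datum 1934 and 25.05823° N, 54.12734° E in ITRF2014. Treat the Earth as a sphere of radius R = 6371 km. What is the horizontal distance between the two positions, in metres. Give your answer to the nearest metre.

Δφ = 25.05823° − 25.06300° = -0.00477°; Δλ = 54.12734° − 54.13100° = -0.00366°.
1° along a meridian = πR/180 = 111195 m.
ΔN = Δφ × 111195 = -530.4 m; ΔE = Δλ × 111195 × cos(25.06300°) = -0.00366 × 111195 × 0.905843 = -368.7 m.
Distance = √(ΔE² + ΔN²) = √((-368.7)² + (-530.4)²) = 645.9 m.

646 m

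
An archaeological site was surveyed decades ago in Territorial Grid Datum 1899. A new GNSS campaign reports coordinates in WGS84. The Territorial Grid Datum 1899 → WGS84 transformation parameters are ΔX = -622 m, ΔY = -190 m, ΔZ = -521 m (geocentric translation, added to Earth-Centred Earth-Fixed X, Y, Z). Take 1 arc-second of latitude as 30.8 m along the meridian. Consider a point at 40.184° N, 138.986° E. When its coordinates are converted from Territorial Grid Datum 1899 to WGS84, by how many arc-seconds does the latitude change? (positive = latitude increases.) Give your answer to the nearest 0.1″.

Δφ = -20.1″

sin φ = 0.645244, cos φ = 0.763976, sin λ = 0.656243, cos λ = -0.754549.
North component: ΔN = −sin φ cos λ·ΔX − sin φ sin λ·ΔY + cos φ·ΔZ = −(0.645244)(-0.754549)(-622) − (0.645244)(0.656243)(-190) + (0.763976)(-521) = -620.41 m.
1° of latitude spans 3600 × 30.80 = 110880 m, so Δφ = -620.41 / 110880 × 3600 = -20.143″.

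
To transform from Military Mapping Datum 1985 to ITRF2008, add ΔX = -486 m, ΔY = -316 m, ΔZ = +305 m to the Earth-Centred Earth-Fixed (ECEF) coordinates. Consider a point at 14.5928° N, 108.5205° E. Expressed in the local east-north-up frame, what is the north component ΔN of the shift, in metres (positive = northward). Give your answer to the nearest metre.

ΔN = 332 m

At φ = 14.5928°, λ = 108.5205°: sin φ = 0.251948, cos φ = 0.967741, sin λ = 0.948210, cos λ = -0.317644.
ΔN = −sin φ cos λ·ΔX − sin φ sin λ·ΔY + cos φ·ΔZ = −(0.251948)(-0.317644)(-486) − (0.251948)(0.948210)(-316) + (0.967741)(305) = 331.76 m.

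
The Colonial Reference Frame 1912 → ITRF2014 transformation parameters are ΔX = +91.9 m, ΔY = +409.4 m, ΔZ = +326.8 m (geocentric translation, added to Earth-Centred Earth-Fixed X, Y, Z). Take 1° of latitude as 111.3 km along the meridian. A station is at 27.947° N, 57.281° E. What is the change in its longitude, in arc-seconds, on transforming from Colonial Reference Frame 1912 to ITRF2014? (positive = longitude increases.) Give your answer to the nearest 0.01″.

Δλ = 5.27″

sin φ = 0.468655, cos φ = 0.883381, sin λ = 0.841332, cos λ = 0.540519.
East component: ΔE = −sin λ·ΔX + cos λ·ΔY = −(0.841332)(91.9) + (0.540519)(409.4) = 143.97 m.
1° of latitude spans 111300 m; at latitude φ, 1° of longitude spans that × cos φ = 98320.4 m, so Δλ = 143.97 / 98320.4 × 3600 = 5.271″.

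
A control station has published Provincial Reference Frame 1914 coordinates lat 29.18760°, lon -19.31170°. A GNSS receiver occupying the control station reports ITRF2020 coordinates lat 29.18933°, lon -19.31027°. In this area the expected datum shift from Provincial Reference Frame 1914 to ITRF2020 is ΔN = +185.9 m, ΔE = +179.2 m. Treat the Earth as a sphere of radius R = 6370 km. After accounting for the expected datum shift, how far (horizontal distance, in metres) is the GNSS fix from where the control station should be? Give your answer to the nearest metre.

41 m

Observed coordinate differences: Δφ = +0.00173°, Δλ = +0.00143°.
Converting to metres (1° lat = 111177 m, cos φ = 0.873028): observed ΔN = 192.3 m, observed ΔE = 138.8 m.
Subtracting the expected shift leaves a residual of 192.3 − (185.9) = 6.4 m north and 138.8 − (179.2) = -40.4 m east.
Residual distance = √(6.4² + (-40.4)²) = 40.9 m.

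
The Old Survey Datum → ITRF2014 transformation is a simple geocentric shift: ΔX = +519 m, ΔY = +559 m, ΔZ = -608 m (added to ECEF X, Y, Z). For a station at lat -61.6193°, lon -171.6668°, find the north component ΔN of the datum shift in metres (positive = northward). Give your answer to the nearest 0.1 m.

At φ = -61.6193°, λ = -171.6668°: sin φ = -0.879809, cos φ = 0.475328, sin λ = -0.144930, cos λ = -0.989442.
ΔN = −sin φ cos λ·ΔX − sin φ sin λ·ΔY + cos φ·ΔZ = −(-0.879809)(-0.989442)(519) − (-0.879809)(-0.144930)(559) + (0.475328)(-608) = -812.08 m.

ΔN = -812.1 m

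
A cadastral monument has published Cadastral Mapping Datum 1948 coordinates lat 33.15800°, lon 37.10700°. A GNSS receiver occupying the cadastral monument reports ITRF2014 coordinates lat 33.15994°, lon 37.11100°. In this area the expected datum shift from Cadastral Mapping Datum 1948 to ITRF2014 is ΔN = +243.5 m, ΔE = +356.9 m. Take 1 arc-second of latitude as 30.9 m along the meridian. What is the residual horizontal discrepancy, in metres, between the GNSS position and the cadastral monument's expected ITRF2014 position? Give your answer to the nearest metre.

32 m

Observed coordinate differences: Δφ = +0.00194°, Δλ = +0.00400°.
Converting to metres (1° lat = 111240 m, cos φ = 0.837165): observed ΔN = 215.8 m, observed ΔE = 372.5 m.
Subtracting the expected shift leaves a residual of 215.8 − (243.5) = -27.7 m north and 372.5 − (356.9) = 15.6 m east.
Residual distance = √((-27.7)² + 15.6²) = 31.8 m.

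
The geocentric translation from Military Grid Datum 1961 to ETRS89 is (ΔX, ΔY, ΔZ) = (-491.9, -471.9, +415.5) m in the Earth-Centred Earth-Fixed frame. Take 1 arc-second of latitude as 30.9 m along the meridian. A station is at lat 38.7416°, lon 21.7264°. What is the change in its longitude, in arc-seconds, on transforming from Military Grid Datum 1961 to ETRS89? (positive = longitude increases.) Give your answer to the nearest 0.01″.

sin φ = 0.625809, cos φ = 0.779976, sin λ = 0.370175, cos λ = 0.928962.
East component: ΔE = −sin λ·ΔX + cos λ·ΔY = −(0.370175)(-491.9) + (0.928962)(-471.9) = -256.29 m.
1° of latitude spans 3600 × 30.90 = 111240 m; at latitude φ, 1° of longitude spans that × cos φ = 86764.6 m, so Δλ = -256.29 / 86764.6 × 3600 = -10.634″.

Δλ = -10.63″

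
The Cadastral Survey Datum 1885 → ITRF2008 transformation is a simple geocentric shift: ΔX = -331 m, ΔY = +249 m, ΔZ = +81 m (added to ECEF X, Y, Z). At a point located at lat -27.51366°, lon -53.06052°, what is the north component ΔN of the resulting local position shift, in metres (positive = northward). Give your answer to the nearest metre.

The local north axis is (−sin φ cos λ, −sin φ sin λ, cos φ), giving ΔN = -91.894 − 91.939 + 71.839 = -111.99 m.

ΔN = -112 m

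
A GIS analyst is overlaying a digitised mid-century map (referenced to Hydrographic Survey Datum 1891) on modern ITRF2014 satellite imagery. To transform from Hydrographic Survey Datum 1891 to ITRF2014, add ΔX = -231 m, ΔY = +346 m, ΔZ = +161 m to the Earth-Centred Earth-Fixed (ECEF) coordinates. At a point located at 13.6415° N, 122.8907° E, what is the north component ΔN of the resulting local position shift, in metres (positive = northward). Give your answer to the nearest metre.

The local north axis is (−sin φ cos λ, −sin φ sin λ, cos φ), giving ΔN = -29.585 − 68.522 + 156.458 = 58.35 m.

ΔN = 58 m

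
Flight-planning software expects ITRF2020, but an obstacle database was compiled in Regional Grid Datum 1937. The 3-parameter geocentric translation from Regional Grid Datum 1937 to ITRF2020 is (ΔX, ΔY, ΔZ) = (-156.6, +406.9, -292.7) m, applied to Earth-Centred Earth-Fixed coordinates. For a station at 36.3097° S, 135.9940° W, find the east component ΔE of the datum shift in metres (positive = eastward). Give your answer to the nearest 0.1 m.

The local east axis at (φ, λ) is (−sin λ, cos λ, 0), so ΔE = −sin(-135.9940°)·(-156.6) + cos(-135.9940°)·406.9 = -401.47 m.

ΔE = -401.5 m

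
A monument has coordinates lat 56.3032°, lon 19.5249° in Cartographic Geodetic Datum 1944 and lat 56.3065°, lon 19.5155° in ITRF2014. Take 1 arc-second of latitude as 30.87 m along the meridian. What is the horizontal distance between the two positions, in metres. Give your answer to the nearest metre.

686 m

Δφ = 56.3065° − 56.3032° = +0.0033°; Δλ = 19.5155° − 19.5249° = -0.0094°.
1° of latitude = 3600 × 30.87 = 111132 m.
ΔN = Δφ × 111132 = 366.7 m; ΔE = Δλ × 111132 × cos(56.3032°) = -0.0094 × 111132 × 0.554798 = -579.6 m.
Distance = √(ΔE² + ΔN²) = √((-579.6)² + 366.7²) = 685.8 m.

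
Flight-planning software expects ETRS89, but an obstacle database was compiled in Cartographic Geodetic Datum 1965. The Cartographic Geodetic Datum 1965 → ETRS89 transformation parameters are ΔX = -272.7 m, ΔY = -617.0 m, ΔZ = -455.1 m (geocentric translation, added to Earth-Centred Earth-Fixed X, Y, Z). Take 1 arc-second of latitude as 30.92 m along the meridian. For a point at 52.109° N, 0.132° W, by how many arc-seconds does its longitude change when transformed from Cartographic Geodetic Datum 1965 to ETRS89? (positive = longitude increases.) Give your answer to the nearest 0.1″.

Δλ = -32.5″

sin φ = 0.789181, cos φ = 0.614161, sin λ = -0.002304, cos λ = 0.999997.
East component: ΔE = −sin λ·ΔX + cos λ·ΔY = −(-0.002304)(-272.7) + (0.999997)(-617.0) = -617.63 m.
1° of latitude spans 3600 × 30.92 = 111312 m; at latitude φ, 1° of longitude spans that × cos φ = 68363.5 m, so Δλ = -617.63 / 68363.5 × 3600 = -32.524″.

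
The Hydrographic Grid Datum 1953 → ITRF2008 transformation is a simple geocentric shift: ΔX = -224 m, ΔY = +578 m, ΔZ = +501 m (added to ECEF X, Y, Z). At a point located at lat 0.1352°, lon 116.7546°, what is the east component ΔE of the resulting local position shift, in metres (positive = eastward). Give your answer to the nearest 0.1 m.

ΔE = -60.2 m

The local east axis at (φ, λ) is (−sin λ, cos λ, 0), so ΔE = −sin(116.7546°)·(-224) + cos(116.7546°)·578 = -60.18 m.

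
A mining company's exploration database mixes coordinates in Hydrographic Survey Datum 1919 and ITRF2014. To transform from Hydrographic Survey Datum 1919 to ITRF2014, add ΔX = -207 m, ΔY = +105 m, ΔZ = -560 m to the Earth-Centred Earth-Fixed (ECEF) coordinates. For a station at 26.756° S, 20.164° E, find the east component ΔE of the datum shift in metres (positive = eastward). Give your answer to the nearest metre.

The local east axis at (φ, λ) is (−sin λ, cos λ, 0), so ΔE = −sin(20.164°)·(-207) + cos(20.164°)·105 = 169.92 m.

ΔE = 170 m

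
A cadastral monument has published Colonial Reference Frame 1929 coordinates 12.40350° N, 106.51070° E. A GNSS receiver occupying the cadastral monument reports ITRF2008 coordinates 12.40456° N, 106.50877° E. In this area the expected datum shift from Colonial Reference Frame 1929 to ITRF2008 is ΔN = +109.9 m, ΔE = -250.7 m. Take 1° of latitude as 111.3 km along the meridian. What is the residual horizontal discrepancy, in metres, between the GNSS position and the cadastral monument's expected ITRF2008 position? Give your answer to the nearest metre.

42 m

Observed coordinate differences: Δφ = +0.00106°, Δλ = -0.00193°.
Converting to metres (1° lat = 111300 m, cos φ = 0.976659): observed ΔN = 118.0 m, observed ΔE = -209.8 m.
Subtracting the expected shift leaves a residual of 118.0 − (109.9) = 8.1 m north and -209.8 − (-250.7) = 40.9 m east.
Residual distance = √(8.1² + 40.9²) = 41.7 m.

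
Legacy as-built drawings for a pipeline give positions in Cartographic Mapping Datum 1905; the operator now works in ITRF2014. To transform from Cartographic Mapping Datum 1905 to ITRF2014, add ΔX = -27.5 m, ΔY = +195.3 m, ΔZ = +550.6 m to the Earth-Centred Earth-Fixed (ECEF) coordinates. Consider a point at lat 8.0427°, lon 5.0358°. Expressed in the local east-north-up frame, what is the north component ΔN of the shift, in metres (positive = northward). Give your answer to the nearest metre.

ΔN = 547 m

At φ = 8.0427°, λ = 5.0358°: sin φ = 0.139911, cos φ = 0.990164, sin λ = 0.087778, cos λ = 0.996140.
ΔN = −sin φ cos λ·ΔX − sin φ sin λ·ΔY + cos φ·ΔZ = −(0.139911)(0.996140)(-27.5) − (0.139911)(0.087778)(195.3) + (0.990164)(550.6) = 546.62 m.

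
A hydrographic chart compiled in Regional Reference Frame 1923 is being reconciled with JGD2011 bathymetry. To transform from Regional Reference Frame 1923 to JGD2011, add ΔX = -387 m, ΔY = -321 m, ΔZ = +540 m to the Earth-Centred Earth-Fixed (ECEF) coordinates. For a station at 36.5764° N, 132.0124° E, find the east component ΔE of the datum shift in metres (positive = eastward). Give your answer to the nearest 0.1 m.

At φ = 36.5764°, λ = 132.0124°: sin φ = 0.595894, cos φ = 0.803063, sin λ = 0.743000, cos λ = -0.669291.
ΔE = −sin λ·ΔX + cos λ·ΔY = −(0.743000)·(-387) + (-0.669291)·(-321) = 502.38 m.

ΔE = 502.4 m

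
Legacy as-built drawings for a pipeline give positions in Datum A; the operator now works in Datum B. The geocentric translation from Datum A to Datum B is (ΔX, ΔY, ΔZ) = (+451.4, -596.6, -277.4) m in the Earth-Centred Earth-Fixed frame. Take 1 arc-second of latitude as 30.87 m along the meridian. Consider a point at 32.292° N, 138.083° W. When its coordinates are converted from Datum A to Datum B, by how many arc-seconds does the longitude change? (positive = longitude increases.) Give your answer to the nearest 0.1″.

Δλ = 28.6″

sin φ = 0.534234, cos φ = 0.845336, sin λ = -0.668053, cos λ = -0.744113.
East component: ΔE = −sin λ·ΔX + cos λ·ΔY = −(-0.668053)(451.4) + (-0.744113)(-596.6) = 745.50 m.
1° of latitude spans 3600 × 30.87 = 111132 m; at latitude φ, 1° of longitude spans that × cos φ = 93943.9 m, so Δλ = 745.50 / 93943.9 × 3600 = 28.568″.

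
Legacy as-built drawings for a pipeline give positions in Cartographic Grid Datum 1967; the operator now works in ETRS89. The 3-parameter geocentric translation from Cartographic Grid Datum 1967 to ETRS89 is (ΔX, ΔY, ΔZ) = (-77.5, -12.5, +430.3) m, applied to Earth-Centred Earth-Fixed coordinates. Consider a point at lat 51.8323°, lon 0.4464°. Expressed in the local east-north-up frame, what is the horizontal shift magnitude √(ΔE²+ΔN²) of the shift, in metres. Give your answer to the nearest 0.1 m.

The local east axis at (φ, λ) is (−sin λ, cos λ, 0), so ΔE = −sin(0.4464°)·(-77.5) + cos(0.4464°)·(-12.5) = -11.90 m.
The local north axis is (−sin φ cos λ, −sin φ sin λ, cos φ), giving ΔN = 60.929 + 0.077 + 265.910 = 326.92 m.
Horizontal magnitude = √(ΔE² + ΔN²) = √((-11.90)² + 326.92²) = 327.13 m.

327.1 m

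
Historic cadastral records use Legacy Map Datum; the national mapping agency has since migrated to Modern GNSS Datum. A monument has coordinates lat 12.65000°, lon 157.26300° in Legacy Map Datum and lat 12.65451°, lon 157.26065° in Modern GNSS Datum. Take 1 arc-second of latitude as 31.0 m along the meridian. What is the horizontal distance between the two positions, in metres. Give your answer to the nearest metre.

565 m

Δφ = 12.65451° − 12.65000° = +0.00451°; Δλ = 157.26065° − 157.26300° = -0.00235°.
1° of latitude = 3600 × 31.00 = 111600 m.
ΔN = Δφ × 111600 = 503.3 m; ΔE = Δλ × 111600 × cos(12.65000°) = -0.00235 × 111600 × 0.975726 = -255.9 m.
Distance = √(ΔE² + ΔN²) = √((-255.9)² + 503.3²) = 564.6 m.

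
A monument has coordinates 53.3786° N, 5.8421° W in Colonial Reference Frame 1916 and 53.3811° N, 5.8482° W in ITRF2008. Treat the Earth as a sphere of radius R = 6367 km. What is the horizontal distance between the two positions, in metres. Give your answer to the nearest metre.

491 m

Δφ = 53.3811° − 53.3786° = +0.0025°; Δλ = -5.8482° − -5.8421° = -0.0061°.
1° along a meridian = πR/180 = 111125 m.
ΔN = Δφ × 111125 = 277.8 m; ΔE = Δλ × 111125 × cos(53.3786°) = -0.0061 × 111125 × 0.596525 = -404.4 m.
Distance = √(ΔE² + ΔN²) = √((-404.4)² + 277.8²) = 490.6 m.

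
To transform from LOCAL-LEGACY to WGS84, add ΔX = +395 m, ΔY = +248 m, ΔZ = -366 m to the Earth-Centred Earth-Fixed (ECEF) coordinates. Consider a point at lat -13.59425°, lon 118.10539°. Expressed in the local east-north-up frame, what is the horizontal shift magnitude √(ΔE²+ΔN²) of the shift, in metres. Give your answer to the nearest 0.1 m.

581.0 m

At φ = -13.59425°, λ = 118.10539°: sin φ = -0.235045, cos φ = 0.971985, sin λ = 0.882083, cos λ = -0.471095.
ΔE = −sin λ·ΔX + cos λ·ΔY = −(0.882083)·(395) + (-0.471095)·(248) = -465.25 m.
ΔN = −sin φ cos λ·ΔX − sin φ sin λ·ΔY + cos φ·ΔZ = −(-0.235045)(-0.471095)(395) − (-0.235045)(0.882083)(248) + (0.971985)(-366) = -348.07 m.
Horizontal magnitude = √(ΔE² + ΔN²) = √((-465.25)² + (-348.07)²) = 581.04 m.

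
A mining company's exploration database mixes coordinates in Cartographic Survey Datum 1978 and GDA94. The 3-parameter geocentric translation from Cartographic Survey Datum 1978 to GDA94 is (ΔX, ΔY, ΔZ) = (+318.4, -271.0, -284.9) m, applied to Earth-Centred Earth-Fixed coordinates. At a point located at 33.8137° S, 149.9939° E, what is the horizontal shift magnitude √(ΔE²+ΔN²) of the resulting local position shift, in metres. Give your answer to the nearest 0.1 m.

471.6 m

At φ = -33.8137°, λ = 149.9939°: sin φ = -0.556494, cos φ = 0.830851, sin λ = 0.500092, cos λ = -0.865972.
ΔE = −sin λ·ΔX + cos λ·ΔY = −(0.500092)·(318.4) + (-0.865972)·(-271.0) = 75.45 m.
ΔN = −sin φ cos λ·ΔX − sin φ sin λ·ΔY + cos φ·ΔZ = −(-0.556494)(-0.865972)(318.4) − (-0.556494)(0.500092)(-271.0) + (0.830851)(-284.9) = -465.57 m.
Horizontal magnitude = √(ΔE² + ΔN²) = √(75.45² + (-465.57)²) = 471.64 m.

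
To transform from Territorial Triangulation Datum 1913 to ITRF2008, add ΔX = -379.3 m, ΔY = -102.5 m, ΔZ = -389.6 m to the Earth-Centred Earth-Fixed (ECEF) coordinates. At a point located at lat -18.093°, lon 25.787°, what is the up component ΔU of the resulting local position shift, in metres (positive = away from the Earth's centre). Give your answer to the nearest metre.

ΔU = -246 m

The local up (radial) axis is (cos φ cos λ, cos φ sin λ, sin φ), giving ΔU = -324.641 − 42.385 + 120.994 = -246.03 m.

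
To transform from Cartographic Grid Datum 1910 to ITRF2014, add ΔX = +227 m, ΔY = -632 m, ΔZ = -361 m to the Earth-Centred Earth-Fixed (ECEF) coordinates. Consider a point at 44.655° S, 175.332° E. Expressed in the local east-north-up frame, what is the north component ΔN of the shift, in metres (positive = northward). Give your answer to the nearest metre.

ΔN = -452 m

The local north axis is (−sin φ cos λ, −sin φ sin λ, cos φ), giving ΔN = -159.015 − 36.149 − 256.798 = -451.96 m.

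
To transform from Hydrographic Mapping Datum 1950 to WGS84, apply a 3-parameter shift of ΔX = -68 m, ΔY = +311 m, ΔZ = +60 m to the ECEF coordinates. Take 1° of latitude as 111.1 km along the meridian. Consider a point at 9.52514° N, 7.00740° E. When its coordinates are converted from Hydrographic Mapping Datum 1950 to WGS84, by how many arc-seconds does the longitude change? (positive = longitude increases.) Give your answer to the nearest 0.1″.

sin φ = 0.165480, cos φ = 0.986213, sin λ = 0.121998, cos λ = 0.992530.
East component: ΔE = −sin λ·ΔX + cos λ·ΔY = −(0.121998)(-68) + (0.992530)(311) = 316.97 m.
1° of latitude spans 111100 m; at latitude φ, 1° of longitude spans that × cos φ = 109568.3 m, so Δλ = 316.97 / 109568.3 × 3600 = 10.415″.

Δλ = 10.4″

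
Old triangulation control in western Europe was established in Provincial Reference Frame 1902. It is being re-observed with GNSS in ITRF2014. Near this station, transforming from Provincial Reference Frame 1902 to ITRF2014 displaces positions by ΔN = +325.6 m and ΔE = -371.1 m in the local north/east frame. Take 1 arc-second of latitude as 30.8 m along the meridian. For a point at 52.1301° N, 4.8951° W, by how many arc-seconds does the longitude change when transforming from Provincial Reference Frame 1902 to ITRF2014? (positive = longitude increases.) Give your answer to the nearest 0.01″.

Δλ = -19.63″

At latitude 52.1301°, cos φ = 0.613871.
1″ of longitude at this latitude = 30.80 × cos φ = 18.9072 m, so Δλ = -371.1 / 18.9072 = -19.627″.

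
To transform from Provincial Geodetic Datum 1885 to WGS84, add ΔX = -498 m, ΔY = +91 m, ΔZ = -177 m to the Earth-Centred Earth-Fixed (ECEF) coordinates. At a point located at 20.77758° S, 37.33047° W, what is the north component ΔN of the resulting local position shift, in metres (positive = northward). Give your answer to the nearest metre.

ΔN = -326 m

At φ = -20.77758°, λ = -37.33047°: sin φ = -0.354741, cos φ = 0.934965, sin λ = -0.606411, cos λ = 0.795151.
ΔN = −sin φ cos λ·ΔX − sin φ sin λ·ΔY + cos φ·ΔZ = −(-0.354741)(0.795151)(-498) − (-0.354741)(-0.606411)(91) + (0.934965)(-177) = -325.54 m.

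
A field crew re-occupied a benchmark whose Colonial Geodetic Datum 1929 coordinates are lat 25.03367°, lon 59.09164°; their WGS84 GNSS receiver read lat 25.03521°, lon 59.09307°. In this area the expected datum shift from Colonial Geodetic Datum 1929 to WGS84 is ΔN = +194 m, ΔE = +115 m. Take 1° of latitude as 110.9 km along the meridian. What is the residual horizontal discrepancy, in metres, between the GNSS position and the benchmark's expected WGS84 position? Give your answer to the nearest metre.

37 m

Observed coordinate differences: Δφ = +0.00154°, Δλ = +0.00143°.
Converting to metres (1° lat = 110900 m, cos φ = 0.906059): observed ΔN = 170.8 m, observed ΔE = 143.7 m.
Subtracting the expected shift leaves a residual of 170.8 − (194) = -23.2 m north and 143.7 − (115) = 28.7 m east.
Residual distance = √((-23.2)² + 28.7²) = 36.9 m.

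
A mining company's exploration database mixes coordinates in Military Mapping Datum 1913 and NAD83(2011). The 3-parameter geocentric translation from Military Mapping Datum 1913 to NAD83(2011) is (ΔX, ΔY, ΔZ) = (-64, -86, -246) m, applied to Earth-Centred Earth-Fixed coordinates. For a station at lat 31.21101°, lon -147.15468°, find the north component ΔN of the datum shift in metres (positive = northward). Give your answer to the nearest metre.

The local north axis is (−sin φ cos λ, −sin φ sin λ, cos φ), giving ΔN = -27.863 − 24.171 − 210.395 = -262.43 m.

ΔN = -262 m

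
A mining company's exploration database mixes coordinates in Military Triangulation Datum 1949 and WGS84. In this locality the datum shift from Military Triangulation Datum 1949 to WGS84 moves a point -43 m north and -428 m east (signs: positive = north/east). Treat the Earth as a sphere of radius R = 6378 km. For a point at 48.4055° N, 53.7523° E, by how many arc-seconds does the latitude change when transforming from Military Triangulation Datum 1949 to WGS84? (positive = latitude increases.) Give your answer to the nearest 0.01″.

Δφ = -1.39″

On a sphere of radius R, 1 rad of latitude = R, so Δφ = ΔN / R = -43.0 / 6378000 = -6.7419e-06 rad = -1.391″.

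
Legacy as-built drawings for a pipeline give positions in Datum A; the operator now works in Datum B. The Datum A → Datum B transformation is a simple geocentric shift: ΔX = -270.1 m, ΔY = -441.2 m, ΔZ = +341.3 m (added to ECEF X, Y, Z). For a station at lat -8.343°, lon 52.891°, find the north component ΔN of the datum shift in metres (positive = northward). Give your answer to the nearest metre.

ΔN = 263 m

At φ = -8.343°, λ = 52.891°: sin φ = -0.145099, cos φ = 0.989417, sin λ = 0.797489, cos λ = 0.603333.
ΔN = −sin φ cos λ·ΔX − sin φ sin λ·ΔY + cos φ·ΔZ = −(-0.145099)(0.603333)(-270.1) − (-0.145099)(0.797489)(-441.2) + (0.989417)(341.3) = 262.99 m.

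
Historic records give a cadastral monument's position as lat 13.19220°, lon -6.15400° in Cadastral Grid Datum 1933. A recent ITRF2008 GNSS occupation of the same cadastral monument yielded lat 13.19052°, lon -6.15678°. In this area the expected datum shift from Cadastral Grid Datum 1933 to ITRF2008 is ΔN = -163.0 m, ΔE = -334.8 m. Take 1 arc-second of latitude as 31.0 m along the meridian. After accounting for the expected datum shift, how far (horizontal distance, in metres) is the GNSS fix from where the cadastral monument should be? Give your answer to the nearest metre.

41 m

Observed coordinate differences: Δφ = -0.00168°, Δλ = -0.00278°.
Converting to metres (1° lat = 111600 m, cos φ = 0.973610): observed ΔN = -187.5 m, observed ΔE = -302.1 m.
Subtracting the expected shift leaves a residual of -187.5 − (-163.0) = -24.5 m north and -302.1 − (-334.8) = 32.7 m east.
Residual distance = √((-24.5)² + 32.7²) = 40.9 m.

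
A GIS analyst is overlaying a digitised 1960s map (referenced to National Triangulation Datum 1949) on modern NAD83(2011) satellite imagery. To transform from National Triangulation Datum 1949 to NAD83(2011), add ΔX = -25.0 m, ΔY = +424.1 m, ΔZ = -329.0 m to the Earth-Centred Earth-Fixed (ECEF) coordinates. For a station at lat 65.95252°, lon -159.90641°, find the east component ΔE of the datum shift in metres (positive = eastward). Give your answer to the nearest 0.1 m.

The local east axis at (φ, λ) is (−sin λ, cos λ, 0), so ΔE = −sin(-159.90641°)·(-25.0) + cos(-159.90641°)·424.1 = -406.88 m.

ΔE = -406.9 m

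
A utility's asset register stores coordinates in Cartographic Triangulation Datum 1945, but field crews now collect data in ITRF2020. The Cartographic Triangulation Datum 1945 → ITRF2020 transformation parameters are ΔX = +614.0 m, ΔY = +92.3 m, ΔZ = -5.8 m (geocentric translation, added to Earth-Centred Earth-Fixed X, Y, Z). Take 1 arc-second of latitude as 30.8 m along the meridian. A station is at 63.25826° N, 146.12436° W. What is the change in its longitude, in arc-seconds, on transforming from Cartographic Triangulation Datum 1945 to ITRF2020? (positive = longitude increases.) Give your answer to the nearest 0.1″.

Δλ = 19.2″

sin φ = 0.893044, cos φ = 0.449970, sin λ = -0.557392, cos λ = -0.830249.
East component: ΔE = −sin λ·ΔX + cos λ·ΔY = −(-0.557392)(614.0) + (-0.830249)(92.3) = 265.61 m.
1° of latitude spans 3600 × 30.80 = 110880 m; at latitude φ, 1° of longitude spans that × cos φ = 49892.6 m, so Δλ = 265.61 / 49892.6 × 3600 = 19.165″.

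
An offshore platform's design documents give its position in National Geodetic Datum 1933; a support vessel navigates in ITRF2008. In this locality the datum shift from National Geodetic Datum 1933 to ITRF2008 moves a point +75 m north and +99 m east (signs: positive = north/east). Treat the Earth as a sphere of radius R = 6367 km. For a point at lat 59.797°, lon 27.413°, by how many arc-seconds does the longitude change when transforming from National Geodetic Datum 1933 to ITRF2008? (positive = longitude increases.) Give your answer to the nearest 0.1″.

Δλ = 6.4″

At latitude 59.797°, cos φ = 0.503065.
One radian of longitude at latitude φ spans R cos φ, so Δλ = ΔE / (R cos φ) = 99.0 / (6367000 × 0.503065) = 3.0908e-05 rad = 6.375″.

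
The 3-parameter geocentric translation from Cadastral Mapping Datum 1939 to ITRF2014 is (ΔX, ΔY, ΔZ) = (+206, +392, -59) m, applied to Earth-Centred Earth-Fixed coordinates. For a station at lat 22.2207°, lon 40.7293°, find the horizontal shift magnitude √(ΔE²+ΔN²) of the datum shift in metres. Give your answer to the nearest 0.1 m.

265.9 m

The local east axis at (φ, λ) is (−sin λ, cos λ, 0), so ΔE = −sin(40.7293°)·206 + cos(40.7293°)·392 = 162.65 m.
The local north axis is (−sin φ cos λ, −sin φ sin λ, cos φ), giving ΔN = -59.036 − 96.728 − 54.618 = -210.38 m.
Horizontal magnitude = √(ΔE² + ΔN²) = √(162.65² + (-210.38)²) = 265.92 m.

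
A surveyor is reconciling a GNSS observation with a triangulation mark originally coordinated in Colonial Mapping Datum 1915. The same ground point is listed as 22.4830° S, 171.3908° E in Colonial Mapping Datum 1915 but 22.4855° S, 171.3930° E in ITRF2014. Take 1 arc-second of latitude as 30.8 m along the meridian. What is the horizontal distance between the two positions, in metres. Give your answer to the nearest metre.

357 m

Δφ = -22.4855° − -22.4830° = -0.0025°; Δλ = 171.3930° − 171.3908° = +0.0022°.
1° of latitude = 3600 × 30.80 = 110880 m.
ΔN = Δφ × 110880 = -277.2 m; ΔE = Δλ × 110880 × cos(-22.4830°) = +0.0022 × 110880 × 0.923993 = 225.4 m.
Distance = √(ΔE² + ΔN²) = √(225.4² + (-277.2)²) = 357.3 m.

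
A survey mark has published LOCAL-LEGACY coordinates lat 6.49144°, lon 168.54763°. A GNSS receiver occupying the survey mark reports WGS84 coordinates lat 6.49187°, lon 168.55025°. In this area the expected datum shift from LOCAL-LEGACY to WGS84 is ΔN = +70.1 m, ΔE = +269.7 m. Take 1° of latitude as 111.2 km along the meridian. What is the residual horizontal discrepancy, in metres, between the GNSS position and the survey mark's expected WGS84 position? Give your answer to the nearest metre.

Observed coordinate differences: Δφ = +0.00043°, Δλ = +0.00262°.
Converting to metres (1° lat = 111200 m, cos φ = 0.993589): observed ΔN = 47.8 m, observed ΔE = 289.5 m.
Subtracting the expected shift leaves a residual of 47.8 − (70.1) = -22.3 m north and 289.5 − (269.7) = 19.8 m east.
Residual distance = √((-22.3)² + 19.8²) = 29.8 m.

30 m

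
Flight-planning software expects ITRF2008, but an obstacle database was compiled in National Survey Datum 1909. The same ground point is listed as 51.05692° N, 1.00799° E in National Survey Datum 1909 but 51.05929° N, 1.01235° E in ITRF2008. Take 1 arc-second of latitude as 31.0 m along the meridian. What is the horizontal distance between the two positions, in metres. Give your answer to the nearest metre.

Δφ = 51.05929° − 51.05692° = +0.00237°; Δλ = 1.01235° − 1.00799° = +0.00436°.
1° of latitude = 3600 × 31.00 = 111600 m.
ΔN = Δφ × 111600 = 264.5 m; ΔE = Δλ × 111600 × cos(51.05692°) = +0.00436 × 111600 × 0.628548 = 305.8 m.
Distance = √(ΔE² + ΔN²) = √(305.8² + 264.5²) = 404.3 m.

404 m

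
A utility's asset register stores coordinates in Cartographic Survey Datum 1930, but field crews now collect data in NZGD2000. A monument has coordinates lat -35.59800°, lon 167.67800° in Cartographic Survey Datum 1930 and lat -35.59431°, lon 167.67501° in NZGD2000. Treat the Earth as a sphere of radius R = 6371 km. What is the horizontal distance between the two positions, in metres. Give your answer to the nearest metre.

491 m

Δφ = -35.59431° − -35.59800° = +0.00369°; Δλ = 167.67501° − 167.67800° = -0.00299°.
1° along a meridian = πR/180 = 111195 m.
ΔN = Δφ × 111195 = 410.3 m; ΔE = Δλ × 111195 × cos(-35.59800°) = -0.00299 × 111195 × 0.813121 = -270.3 m.
Distance = √(ΔE² + ΔN²) = √((-270.3)² + 410.3²) = 491.4 m.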